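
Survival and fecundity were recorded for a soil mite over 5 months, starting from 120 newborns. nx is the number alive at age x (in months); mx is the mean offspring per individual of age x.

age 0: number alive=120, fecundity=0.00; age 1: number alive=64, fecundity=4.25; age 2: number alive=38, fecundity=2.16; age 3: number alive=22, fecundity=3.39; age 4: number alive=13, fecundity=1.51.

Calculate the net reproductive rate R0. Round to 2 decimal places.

3.74

lx = nx/n0 = nx/120: 1, 0.53333…, 0.31667…, 0.18333…, 0.10833…
lx·mx by age: 0, 2.266667…, 0.684…, 0.6215…, 0.163583…
R0 = Σ lx·mx = 3.73575… → 3.74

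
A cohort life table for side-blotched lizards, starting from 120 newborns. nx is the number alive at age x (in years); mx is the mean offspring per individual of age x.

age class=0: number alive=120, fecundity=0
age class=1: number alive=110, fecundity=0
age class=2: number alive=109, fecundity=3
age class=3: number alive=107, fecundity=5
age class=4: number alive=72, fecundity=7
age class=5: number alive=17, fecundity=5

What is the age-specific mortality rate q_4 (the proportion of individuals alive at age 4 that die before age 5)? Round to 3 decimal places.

lx = nx/n0 = nx/120: 1, 0.91667…, 0.90833…, 0.89167…, 0.6, 0.14167…
q_4 = (l_4 − l_5) / l_4 = (0.6 − 0.141667…) / 0.6
     = 0.458333… / 0.6 = 0.763889… → 0.764

0.764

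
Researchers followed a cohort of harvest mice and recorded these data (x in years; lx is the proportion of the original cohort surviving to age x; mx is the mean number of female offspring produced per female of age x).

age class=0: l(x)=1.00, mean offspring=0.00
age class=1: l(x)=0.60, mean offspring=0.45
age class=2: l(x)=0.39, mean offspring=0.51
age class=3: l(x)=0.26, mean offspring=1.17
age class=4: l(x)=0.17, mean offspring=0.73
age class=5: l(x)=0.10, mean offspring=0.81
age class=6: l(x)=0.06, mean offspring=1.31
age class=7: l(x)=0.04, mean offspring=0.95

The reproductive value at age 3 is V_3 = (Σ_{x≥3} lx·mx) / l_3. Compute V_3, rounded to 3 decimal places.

2.407

lx·mx for x ≥ 3: 0.3042, 0.1241, 0.081, 0.0786, 0.038 → sum = 0.6259
V_3 = 0.6259 / l_3 = 0.6259 / 0.26 = 2.407308… → 2.407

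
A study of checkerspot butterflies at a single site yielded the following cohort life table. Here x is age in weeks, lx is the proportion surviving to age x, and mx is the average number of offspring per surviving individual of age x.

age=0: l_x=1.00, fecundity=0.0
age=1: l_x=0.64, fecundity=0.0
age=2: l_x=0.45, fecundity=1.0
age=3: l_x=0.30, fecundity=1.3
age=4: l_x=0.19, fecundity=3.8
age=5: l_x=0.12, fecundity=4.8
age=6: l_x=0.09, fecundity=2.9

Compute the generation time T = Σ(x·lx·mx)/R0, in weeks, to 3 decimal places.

lx·mx: 0, 0, 0.45, 0.39, 0.722, 0.576, 0.261 → R0 = 2.399
x·lx·mx: 0, 0, 0.9, 1.17, 2.888, 2.88, 1.566 → Σ = 9.404
T = 9.404 / 2.399 = 3.919967… → 3.920

3.920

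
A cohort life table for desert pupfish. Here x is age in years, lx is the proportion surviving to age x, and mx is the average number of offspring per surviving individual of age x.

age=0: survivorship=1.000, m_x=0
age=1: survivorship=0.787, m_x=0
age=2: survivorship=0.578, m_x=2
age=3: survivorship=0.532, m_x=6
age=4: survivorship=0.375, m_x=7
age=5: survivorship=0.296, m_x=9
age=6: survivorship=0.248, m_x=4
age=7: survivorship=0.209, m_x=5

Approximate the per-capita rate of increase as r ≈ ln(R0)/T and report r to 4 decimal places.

0.5858

R0 = Σ lx·mx = 0 + 0 + 1.156 + 3.192 + 2.625 + 2.664 + 0.992 + 1.045 = 11.674
Σ x·lx·mx = 48.975; T = 48.975/11.674 = 4.19522…
r ≈ ln(R0)/T = ln(11.674)/4.19522… = 0.585753… → 0.5858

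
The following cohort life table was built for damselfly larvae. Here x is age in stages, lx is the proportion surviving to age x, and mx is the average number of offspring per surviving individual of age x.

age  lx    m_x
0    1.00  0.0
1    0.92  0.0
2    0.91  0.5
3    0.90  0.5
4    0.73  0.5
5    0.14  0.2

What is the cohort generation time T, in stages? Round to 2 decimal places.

lx·mx: 0, 0, 0.455, 0.45, 0.365, 0.028 → R0 = 1.298
x·lx·mx: 0, 0, 0.91, 1.35, 1.46, 0.14 → Σ = 3.86
T = 3.86 / 1.298 = 2.973806… → 2.97

2.97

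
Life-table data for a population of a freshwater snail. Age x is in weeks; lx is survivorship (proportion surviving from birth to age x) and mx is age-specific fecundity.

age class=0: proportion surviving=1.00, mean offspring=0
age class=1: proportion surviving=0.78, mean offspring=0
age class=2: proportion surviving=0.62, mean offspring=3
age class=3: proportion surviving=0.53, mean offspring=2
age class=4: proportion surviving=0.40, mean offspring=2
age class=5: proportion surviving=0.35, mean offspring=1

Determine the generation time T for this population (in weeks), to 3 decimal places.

2.912

lx·mx: 0, 0, 1.86, 1.06, 0.8, 0.35 → R0 = 4.07
x·lx·mx: 0, 0, 3.72, 3.18, 3.2, 1.75 → Σ = 11.85
T = 11.85 / 4.07 = 2.911548… → 2.912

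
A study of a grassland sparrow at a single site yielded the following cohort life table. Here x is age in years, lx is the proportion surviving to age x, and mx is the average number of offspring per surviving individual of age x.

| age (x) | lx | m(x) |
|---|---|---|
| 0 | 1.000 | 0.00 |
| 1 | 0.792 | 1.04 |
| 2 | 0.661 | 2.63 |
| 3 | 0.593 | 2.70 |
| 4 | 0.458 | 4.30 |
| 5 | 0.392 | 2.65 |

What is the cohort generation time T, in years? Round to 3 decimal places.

lx·mx: 0, 0.82368, 1.73843, 1.6011, 1.9694, 1.0388 → R0 = 7.17141
x·lx·mx: 0, 0.82368, 3.47686, 4.8033, 7.8776, 5.194 → Σ = 22.17544
T = 22.17544 / 7.17141 = 3.092201… → 3.092

3.092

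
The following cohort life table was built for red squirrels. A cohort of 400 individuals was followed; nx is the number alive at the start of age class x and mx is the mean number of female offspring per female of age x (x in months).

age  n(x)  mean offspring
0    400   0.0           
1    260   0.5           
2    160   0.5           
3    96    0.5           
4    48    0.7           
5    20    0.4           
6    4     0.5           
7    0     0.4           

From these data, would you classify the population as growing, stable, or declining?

lx = nx/n0 = nx/400: 1, 0.65, 0.4, 0.24, 0.12, 0.05, 0.01, 0
R0 = Σ lx·mx = 0 + 0.325 + 0.2 + 0.12 + 0.084 + 0.02 + 0.005 + 0 = 0.754
R0 < 1, so the population is declining.

declining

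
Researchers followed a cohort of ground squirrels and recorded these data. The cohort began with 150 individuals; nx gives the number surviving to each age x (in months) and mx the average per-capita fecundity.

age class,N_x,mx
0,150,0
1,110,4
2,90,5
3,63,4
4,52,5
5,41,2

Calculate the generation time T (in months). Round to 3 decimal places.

lx = nx/n0 = nx/150: 1, 0.73333…, 0.6, 0.42, 0.34667…, 0.27333…
lx·mx: 0, 2.933333…, 3, 1.68, 1.733333…, 0.546667… → R0 = 9.893333…
x·lx·mx: 0, 2.933333…, 6, 5.04, 6.933333…, 2.733333… → Σ = 23.64…
T = 23.64… / 9.893333… = 2.389488… → 2.389

2.389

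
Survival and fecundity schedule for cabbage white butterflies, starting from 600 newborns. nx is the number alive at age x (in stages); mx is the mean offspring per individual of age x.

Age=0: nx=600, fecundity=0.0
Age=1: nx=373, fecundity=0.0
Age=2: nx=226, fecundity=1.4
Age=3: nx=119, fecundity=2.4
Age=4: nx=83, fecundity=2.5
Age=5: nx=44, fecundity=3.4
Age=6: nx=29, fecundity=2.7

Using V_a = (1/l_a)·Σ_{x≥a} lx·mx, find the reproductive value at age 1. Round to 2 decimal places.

2.78

lx = nx/n0 = nx/600: 1, 0.62167…, 0.37667…, 0.19833…, 0.13833…, 0.07333…, 0.04833…
lx·mx for x ≥ 1: 0, 0.527333…, 0.476…, 0.345833…, 0.249333…, 0.1305… → sum = 1.729…
V_1 = 1.729… / l_1 = 1.729… / 0.621667… = 2.781233… → 2.78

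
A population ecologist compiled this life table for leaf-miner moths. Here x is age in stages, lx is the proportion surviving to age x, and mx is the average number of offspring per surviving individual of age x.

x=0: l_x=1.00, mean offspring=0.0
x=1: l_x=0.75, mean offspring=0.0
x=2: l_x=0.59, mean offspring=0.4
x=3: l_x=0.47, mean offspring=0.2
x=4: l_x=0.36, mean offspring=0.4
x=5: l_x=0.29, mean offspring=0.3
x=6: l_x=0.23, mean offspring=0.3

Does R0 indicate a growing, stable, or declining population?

R0 = Σ lx·mx = 0 + 0 + 0.236 + 0.094 + 0.144 + 0.087 + 0.069 = 0.63
R0 < 1, so the population is declining.

declining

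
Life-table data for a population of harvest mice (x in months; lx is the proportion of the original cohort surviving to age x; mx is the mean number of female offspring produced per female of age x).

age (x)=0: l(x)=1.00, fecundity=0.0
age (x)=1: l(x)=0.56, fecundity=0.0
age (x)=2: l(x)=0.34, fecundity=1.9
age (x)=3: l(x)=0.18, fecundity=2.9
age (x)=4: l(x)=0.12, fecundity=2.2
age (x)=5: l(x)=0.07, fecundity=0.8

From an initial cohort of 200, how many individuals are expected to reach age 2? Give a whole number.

68

Expected survivors = N0 · l_2 = 200 × 0.34 = 68 → 68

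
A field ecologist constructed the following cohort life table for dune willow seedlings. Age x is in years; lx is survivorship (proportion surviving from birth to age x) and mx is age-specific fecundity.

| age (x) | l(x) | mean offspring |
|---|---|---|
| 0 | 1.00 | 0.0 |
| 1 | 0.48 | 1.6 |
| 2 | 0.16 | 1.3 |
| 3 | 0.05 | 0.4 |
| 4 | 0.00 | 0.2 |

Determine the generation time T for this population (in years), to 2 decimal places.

1.25

lx·mx: 0, 0.768, 0.208, 0.02, 0 → R0 = 0.996
x·lx·mx: 0, 0.768, 0.416, 0.06, 0 → Σ = 1.244
T = 1.244 / 0.996 = 1.248996… → 1.25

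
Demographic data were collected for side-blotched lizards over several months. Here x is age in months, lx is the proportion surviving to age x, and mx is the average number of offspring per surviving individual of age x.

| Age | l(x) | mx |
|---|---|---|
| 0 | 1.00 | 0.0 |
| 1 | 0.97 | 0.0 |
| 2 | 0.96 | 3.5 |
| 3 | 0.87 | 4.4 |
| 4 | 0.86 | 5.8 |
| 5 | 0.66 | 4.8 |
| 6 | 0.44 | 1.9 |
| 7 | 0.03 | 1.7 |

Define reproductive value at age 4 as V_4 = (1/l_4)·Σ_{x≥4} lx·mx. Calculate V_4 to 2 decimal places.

lx·mx for x ≥ 4: 4.988, 3.168, 0.836, 0.051 → sum = 9.043
V_4 = 9.043 / l_4 = 9.043 / 0.86 = 10.515116… → 10.52

10.52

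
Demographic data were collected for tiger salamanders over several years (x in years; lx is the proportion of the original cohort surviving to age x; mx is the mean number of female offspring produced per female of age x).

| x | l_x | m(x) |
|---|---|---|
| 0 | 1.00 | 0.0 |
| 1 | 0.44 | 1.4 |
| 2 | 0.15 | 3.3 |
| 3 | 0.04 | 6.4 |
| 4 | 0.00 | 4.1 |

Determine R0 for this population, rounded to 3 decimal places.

1.367

lx·mx by age: 0, 0.616, 0.495, 0.256, 0
R0 = Σ lx·mx = 1.367 → 1.367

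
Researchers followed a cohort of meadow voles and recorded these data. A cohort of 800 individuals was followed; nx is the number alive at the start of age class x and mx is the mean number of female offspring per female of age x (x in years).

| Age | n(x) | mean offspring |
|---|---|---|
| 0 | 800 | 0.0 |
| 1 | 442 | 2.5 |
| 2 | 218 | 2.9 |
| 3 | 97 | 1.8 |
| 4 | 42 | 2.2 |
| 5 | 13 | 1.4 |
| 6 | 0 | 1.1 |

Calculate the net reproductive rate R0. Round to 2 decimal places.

2.53

lx = nx/n0 = nx/800: 1, 0.5525, 0.2725, 0.12125, 0.0525, 0.01625, 0
lx·mx by age: 0, 1.38125, 0.79025, 0.21825, 0.1155, 0.02275, 0
R0 = Σ lx·mx = 2.528 → 2.53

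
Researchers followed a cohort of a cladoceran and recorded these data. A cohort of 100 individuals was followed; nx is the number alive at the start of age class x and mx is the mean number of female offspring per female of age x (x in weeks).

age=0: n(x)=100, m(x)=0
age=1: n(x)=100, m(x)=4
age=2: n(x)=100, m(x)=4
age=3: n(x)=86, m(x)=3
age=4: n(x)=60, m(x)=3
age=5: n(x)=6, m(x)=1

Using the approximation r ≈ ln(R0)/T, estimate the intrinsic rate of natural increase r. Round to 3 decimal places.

lx = nx/n0 = nx/100: 1, 1, 1, 0.86, 0.6, 0.06
R0 = Σ lx·mx = 0 + 4 + 4 + 2.58 + 1.8 + 0.06 = 12.44
Σ x·lx·mx = 27.24; T = 27.24/12.44 = 2.18971…
r ≈ ln(R0)/T = ln(12.44)/2.18971… = 1.15126… → 1.151

1.151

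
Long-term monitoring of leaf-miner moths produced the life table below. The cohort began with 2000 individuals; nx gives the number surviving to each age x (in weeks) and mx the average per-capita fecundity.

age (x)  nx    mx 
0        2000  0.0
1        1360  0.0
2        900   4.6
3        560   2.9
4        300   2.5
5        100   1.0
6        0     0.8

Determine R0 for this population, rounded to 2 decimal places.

3.31

lx = nx/n0 = nx/2000: 1, 0.68, 0.45, 0.28, 0.15, 0.05, 0
lx·mx by age: 0, 0, 2.07, 0.812, 0.375, 0.05, 0
R0 = Σ lx·mx = 3.307 → 3.31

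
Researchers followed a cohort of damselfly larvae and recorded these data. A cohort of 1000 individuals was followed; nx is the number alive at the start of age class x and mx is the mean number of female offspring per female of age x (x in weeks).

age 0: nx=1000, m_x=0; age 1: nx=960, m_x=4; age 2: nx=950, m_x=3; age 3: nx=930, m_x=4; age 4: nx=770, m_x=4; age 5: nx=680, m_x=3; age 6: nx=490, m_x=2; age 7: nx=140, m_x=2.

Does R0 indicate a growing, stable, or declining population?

growing

lx = nx/n0 = nx/1000: 1, 0.96, 0.95, 0.93, 0.77, 0.68, 0.49, 0.14
R0 = Σ lx·mx = 0 + 3.84 + 2.85 + 3.72 + 3.08 + 2.04 + 0.98 + 0.28 = 16.79
R0 > 1, so the population is growing.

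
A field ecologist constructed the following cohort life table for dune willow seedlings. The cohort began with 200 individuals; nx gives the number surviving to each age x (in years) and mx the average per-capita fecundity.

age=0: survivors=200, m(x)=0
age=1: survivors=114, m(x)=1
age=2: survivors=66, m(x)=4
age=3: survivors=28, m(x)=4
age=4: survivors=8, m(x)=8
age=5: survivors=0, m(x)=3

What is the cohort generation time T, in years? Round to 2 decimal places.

lx = nx/n0 = nx/200: 1, 0.57, 0.33, 0.14, 0.04, 0
lx·mx: 0, 0.57, 1.32, 0.56, 0.32, 0 → R0 = 2.77
x·lx·mx: 0, 0.57, 2.64, 1.68, 1.28, 0 → Σ = 6.17
T = 6.17 / 2.77 = 2.227437… → 2.23

2.23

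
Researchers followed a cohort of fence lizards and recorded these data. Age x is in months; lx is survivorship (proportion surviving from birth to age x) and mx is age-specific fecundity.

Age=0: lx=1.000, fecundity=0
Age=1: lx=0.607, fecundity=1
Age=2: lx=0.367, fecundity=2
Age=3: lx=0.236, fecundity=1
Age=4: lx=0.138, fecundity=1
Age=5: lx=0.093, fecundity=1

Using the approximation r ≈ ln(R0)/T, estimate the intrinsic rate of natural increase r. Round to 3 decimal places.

R0 = Σ lx·mx = 0 + 0.607 + 0.734 + 0.236 + 0.138 + 0.093 = 1.808
Σ x·lx·mx = 3.8; T = 3.8/1.808 = 2.10177…
r ≈ ln(R0)/T = ln(1.808)/2.10177… = 0.28177… → 0.282

0.282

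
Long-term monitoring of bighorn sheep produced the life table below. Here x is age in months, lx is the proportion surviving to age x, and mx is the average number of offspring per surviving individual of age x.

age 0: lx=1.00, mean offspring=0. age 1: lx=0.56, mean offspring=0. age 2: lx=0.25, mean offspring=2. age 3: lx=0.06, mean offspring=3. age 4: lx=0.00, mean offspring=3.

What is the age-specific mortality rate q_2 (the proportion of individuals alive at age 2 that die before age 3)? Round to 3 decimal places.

q_2 = (l_2 − l_3) / l_2 = (0.25 − 0.06) / 0.25
     = 0.19 / 0.25 = 0.76 → 0.760

0.760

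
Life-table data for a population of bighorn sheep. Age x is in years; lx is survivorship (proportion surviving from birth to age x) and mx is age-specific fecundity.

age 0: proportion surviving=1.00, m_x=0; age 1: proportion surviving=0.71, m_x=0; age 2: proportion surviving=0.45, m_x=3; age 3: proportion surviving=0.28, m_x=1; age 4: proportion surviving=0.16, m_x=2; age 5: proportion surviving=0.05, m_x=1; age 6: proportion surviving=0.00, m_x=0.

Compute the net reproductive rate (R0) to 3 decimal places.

lx·mx by age: 0, 0, 1.35, 0.28, 0.32, 0.05, 0
R0 = Σ lx·mx = 2 → 2.000

2.000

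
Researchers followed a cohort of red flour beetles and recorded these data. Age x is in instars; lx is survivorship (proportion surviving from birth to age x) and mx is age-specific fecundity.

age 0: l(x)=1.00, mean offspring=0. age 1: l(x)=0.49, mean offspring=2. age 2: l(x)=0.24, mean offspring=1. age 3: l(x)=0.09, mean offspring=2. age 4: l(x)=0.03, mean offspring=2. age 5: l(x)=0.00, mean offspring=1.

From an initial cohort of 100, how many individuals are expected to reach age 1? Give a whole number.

49

Expected survivors = N0 · l_1 = 100 × 0.49 = 49 → 49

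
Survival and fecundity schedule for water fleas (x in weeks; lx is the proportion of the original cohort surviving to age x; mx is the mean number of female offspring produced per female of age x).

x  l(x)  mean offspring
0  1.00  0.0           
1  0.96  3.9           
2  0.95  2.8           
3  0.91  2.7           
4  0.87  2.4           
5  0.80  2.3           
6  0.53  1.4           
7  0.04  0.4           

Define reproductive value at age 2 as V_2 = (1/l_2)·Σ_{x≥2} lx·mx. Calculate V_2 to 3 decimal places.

10.319

lx·mx for x ≥ 2: 2.66, 2.457, 2.088, 1.84, 0.742, 0.016 → sum = 9.803
V_2 = 9.803 / l_2 = 9.803 / 0.95 = 10.318947… → 10.319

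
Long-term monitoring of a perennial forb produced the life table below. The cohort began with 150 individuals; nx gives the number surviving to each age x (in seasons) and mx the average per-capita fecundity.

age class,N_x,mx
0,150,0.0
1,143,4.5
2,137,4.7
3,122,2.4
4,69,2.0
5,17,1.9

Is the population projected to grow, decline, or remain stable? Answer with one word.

lx = nx/n0 = nx/150: 1, 0.95333…, 0.91333…, 0.81333…, 0.46, 0.11333…
R0 = Σ lx·mx = 0 + 4.29… + 4.292667… + 1.952… + 0.92 + 0.215333… = 11.67…
R0 > 1, so the population is growing.

growing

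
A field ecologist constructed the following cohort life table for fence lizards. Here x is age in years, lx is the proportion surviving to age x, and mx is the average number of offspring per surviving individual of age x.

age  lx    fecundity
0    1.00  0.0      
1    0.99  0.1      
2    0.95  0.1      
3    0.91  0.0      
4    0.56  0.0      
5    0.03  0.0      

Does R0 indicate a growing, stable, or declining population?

declining

R0 = Σ lx·mx = 0 + 0.099 + 0.095 + 0 + 0 + 0 = 0.194
R0 < 1, so the population is declining.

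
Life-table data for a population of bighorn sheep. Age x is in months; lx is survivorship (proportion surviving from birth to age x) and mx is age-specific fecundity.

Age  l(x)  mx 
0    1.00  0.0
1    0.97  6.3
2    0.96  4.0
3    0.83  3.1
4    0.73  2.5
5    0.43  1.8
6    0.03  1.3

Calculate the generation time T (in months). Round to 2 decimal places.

2.17

lx·mx: 0, 6.111, 3.84, 2.573, 1.825, 0.774, 0.039 → R0 = 15.162
x·lx·mx: 0, 6.111, 7.68, 7.719, 7.3, 3.87, 0.234 → Σ = 32.914
T = 32.914 / 15.162 = 2.170822… → 2.17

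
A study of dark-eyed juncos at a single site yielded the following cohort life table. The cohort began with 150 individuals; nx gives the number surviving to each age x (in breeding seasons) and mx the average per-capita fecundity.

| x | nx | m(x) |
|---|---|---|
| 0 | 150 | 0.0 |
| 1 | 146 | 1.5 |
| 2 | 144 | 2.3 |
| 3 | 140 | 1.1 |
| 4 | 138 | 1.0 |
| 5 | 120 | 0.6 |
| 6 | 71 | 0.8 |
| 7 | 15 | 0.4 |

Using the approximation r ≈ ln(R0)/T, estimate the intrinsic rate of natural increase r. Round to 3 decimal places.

0.694

lx = nx/n0 = nx/150: 1, 0.97333…, 0.96, 0.93333…, 0.92, 0.8, 0.47333…, 0.1
R0 = Σ lx·mx = 0 + 1.46… + 2.208 + 1.02667… + 0.92 + 0.48 + 0.37867… + 0.04 = 6.513333…
Σ x·lx·mx = 17.588…; T = 17.588…/6.513333… = 2.70031…
r ≈ ln(R0)/T = ln(6.513333…)/2.70031… = 0.69394… → 0.694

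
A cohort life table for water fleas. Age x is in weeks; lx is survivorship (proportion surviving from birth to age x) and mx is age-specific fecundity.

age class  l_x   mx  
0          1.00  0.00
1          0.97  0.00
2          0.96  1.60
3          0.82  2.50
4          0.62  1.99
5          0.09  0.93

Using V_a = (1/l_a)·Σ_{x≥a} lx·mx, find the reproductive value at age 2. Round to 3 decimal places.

5.108

lx·mx for x ≥ 2: 1.536, 2.05, 1.2338, 0.0837 → sum = 4.9035
V_2 = 4.9035 / l_2 = 4.9035 / 0.96 = 5.107813… → 5.108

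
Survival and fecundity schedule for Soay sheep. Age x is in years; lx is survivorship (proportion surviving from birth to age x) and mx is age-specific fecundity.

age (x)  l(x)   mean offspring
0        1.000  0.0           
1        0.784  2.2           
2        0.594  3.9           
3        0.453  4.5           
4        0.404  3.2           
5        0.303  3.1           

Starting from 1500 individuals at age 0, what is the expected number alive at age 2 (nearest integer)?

891

Expected survivors = N0 · l_2 = 1500 × 0.594 = 891 → 891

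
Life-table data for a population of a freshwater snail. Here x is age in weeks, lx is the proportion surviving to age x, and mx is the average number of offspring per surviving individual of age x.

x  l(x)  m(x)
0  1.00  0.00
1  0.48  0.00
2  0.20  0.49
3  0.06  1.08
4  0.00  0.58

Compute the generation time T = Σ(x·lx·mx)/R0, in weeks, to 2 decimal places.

lx·mx: 0, 0, 0.098, 0.0648, 0 → R0 = 0.1628
x·lx·mx: 0, 0, 0.196, 0.1944, 0 → Σ = 0.3904
T = 0.3904 / 0.1628 = 2.398034… → 2.40

2.40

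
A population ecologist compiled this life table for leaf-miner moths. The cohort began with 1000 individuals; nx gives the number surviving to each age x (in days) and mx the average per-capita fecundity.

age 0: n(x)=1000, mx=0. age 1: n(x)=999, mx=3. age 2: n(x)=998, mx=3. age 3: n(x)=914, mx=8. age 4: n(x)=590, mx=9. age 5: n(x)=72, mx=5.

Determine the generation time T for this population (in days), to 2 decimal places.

2.84

lx = nx/n0 = nx/1000: 1, 0.999, 0.998, 0.914, 0.59, 0.072
lx·mx: 0, 2.997, 2.994, 7.312, 5.31, 0.36 → R0 = 18.973
x·lx·mx: 0, 2.997, 5.988, 21.936, 21.24, 1.8 → Σ = 53.961
T = 53.961 / 18.973 = 2.844094… → 2.84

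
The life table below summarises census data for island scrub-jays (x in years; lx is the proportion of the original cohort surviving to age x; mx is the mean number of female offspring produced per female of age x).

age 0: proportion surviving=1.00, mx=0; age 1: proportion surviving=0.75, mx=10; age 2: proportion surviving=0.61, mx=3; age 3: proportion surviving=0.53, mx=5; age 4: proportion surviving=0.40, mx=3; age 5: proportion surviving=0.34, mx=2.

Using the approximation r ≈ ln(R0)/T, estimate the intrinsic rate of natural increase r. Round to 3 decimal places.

1.334

R0 = Σ lx·mx = 0 + 7.5 + 1.83 + 2.65 + 1.2 + 0.68 = 13.86
Σ x·lx·mx = 27.31; T = 27.31/13.86 = 1.97042…
r ≈ ln(R0)/T = ln(13.86)/1.97042… = 1.33424… → 1.334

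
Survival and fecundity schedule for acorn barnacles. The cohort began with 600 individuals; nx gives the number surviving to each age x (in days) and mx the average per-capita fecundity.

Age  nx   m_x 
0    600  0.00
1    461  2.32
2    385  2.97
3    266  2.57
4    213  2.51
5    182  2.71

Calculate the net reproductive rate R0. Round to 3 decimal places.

lx = nx/n0 = nx/600: 1, 0.76833…, 0.64167…, 0.44333…, 0.355, 0.30333…
lx·mx by age: 0, 1.782533…, 1.90575…, 1.139367…, 0.89105, 0.822033…
R0 = Σ lx·mx = 6.540733… → 6.541

6.541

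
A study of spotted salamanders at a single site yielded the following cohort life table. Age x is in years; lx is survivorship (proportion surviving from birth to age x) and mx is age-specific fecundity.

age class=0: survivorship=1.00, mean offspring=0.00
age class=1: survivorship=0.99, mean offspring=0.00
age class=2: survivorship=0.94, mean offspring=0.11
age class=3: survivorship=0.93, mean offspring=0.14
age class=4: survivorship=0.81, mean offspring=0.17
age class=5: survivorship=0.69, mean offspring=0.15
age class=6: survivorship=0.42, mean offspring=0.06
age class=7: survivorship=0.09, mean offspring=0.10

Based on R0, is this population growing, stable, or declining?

declining

R0 = Σ lx·mx = 0 + 0 + 0.1034 + 0.1302 + 0.1377 + 0.1035 + 0.0252 + 0.009 = 0.509
R0 < 1, so the population is declining.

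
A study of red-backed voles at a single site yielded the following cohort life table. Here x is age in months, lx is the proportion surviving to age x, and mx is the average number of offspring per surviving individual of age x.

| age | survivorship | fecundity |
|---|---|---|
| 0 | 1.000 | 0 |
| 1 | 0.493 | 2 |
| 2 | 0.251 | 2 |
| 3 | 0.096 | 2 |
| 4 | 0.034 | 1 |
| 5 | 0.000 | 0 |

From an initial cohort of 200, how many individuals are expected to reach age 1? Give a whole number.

Expected survivors = N0 · l_1 = 200 × 0.493 = 98.6 → 99

99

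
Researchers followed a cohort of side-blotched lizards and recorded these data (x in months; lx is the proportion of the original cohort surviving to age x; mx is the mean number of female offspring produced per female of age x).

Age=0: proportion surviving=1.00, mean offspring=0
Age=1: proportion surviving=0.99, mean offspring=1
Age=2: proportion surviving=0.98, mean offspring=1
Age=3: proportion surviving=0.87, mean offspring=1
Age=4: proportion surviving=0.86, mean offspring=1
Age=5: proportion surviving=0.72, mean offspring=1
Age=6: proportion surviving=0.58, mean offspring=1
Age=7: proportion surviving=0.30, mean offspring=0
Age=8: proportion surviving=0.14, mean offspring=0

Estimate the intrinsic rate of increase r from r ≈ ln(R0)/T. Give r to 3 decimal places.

R0 = Σ lx·mx = 0 + 0.99 + 0.98 + 0.87 + 0.86 + 0.72 + 0.58 + 0 + 0 = 5
Σ x·lx·mx = 16.08; T = 16.08/5 = 3.216
r ≈ ln(R0)/T = ln(5)/3.216 = 0.50045… → 0.500

0.500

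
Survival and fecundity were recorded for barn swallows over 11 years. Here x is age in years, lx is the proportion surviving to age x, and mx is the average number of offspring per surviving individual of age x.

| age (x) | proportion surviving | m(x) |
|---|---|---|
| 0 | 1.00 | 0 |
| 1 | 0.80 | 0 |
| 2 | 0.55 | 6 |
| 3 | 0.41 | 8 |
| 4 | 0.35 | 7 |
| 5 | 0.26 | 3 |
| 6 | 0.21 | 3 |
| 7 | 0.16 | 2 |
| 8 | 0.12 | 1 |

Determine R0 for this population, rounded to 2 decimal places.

lx·mx by age: 0, 0, 3.3, 3.28, 2.45, 0.78, 0.63, 0.32, 0.12
R0 = Σ lx·mx = 10.88 → 10.88

10.88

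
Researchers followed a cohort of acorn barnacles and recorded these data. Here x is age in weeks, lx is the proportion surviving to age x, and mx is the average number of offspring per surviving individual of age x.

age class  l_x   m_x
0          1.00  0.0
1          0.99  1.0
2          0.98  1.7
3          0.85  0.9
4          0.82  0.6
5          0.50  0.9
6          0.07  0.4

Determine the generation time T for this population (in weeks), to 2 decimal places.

lx·mx: 0, 0.99, 1.666, 0.765, 0.492, 0.45, 0.028 → R0 = 4.391
x·lx·mx: 0, 0.99, 3.332, 2.295, 1.968, 2.25, 0.168 → Σ = 11.003
T = 11.003 / 4.391 = 2.505807… → 2.51

2.51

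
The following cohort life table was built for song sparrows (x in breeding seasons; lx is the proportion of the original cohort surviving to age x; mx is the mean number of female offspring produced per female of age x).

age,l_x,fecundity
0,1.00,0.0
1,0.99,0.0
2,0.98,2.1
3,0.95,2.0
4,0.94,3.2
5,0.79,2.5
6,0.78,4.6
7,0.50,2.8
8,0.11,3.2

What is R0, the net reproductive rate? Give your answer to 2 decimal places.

14.28

lx·mx by age: 0, 0, 2.058, 1.9, 3.008, 1.975, 3.588, 1.4, 0.352
R0 = Σ lx·mx = 14.281 → 14.28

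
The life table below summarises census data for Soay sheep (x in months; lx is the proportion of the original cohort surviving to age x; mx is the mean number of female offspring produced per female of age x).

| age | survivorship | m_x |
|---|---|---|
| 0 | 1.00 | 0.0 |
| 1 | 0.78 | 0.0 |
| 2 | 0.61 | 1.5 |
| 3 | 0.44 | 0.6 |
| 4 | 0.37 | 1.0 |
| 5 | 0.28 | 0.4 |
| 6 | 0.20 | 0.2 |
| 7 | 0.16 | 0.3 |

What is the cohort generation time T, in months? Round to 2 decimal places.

2.99

lx·mx: 0, 0, 0.915, 0.264, 0.37, 0.112, 0.04, 0.048 → R0 = 1.749
x·lx·mx: 0, 0, 1.83, 0.792, 1.48, 0.56, 0.24, 0.336 → Σ = 5.238
T = 5.238 / 1.749 = 2.994854… → 2.99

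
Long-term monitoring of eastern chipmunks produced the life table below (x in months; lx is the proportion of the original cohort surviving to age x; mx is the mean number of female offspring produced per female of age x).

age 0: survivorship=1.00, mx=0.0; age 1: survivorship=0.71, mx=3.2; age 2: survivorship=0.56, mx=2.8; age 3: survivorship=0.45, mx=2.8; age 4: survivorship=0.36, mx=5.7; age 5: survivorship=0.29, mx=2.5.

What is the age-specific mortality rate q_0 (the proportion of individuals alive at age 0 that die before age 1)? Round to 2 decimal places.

0.29

q_0 = (l_0 − l_1) / l_0 = (1 − 0.71) / 1
     = 0.29 / 1 = 0.29 → 0.29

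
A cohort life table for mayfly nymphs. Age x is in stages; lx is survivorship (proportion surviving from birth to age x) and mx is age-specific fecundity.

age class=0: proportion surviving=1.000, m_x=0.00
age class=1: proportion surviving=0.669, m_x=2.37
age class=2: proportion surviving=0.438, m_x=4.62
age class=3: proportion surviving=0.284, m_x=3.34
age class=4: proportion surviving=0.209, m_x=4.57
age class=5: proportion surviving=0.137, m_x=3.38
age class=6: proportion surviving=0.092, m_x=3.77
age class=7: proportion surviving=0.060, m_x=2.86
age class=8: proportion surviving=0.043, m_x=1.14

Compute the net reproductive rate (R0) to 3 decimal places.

lx·mx by age: 0, 1.58553, 2.02356, 0.94856, 0.95513, 0.46306, 0.34684, 0.1716, 0.04902
R0 = Σ lx·mx = 6.5433 → 6.543

6.543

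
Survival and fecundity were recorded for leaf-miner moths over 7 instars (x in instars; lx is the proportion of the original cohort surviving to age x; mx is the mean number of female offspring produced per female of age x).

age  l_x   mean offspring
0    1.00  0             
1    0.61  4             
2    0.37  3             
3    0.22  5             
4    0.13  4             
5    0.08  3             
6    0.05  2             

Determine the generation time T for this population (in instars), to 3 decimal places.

lx·mx: 0, 2.44, 1.11, 1.1, 0.52, 0.24, 0.1 → R0 = 5.51
x·lx·mx: 0, 2.44, 2.22, 3.3, 2.08, 1.2, 0.6 → Σ = 11.84
T = 11.84 / 5.51 = 2.14882… → 2.149

2.149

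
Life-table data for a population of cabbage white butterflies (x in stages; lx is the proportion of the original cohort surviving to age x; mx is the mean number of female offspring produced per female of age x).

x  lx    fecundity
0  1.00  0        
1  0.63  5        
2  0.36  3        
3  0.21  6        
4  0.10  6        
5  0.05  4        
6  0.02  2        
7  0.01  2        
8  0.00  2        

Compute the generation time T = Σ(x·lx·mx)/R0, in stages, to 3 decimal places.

lx·mx: 0, 3.15, 1.08, 1.26, 0.6, 0.2, 0.04, 0.02, 0 → R0 = 6.35
x·lx·mx: 0, 3.15, 2.16, 3.78, 2.4, 1, 0.24, 0.14, 0 → Σ = 12.87
T = 12.87 / 6.35 = 2.026772… → 2.027

2.027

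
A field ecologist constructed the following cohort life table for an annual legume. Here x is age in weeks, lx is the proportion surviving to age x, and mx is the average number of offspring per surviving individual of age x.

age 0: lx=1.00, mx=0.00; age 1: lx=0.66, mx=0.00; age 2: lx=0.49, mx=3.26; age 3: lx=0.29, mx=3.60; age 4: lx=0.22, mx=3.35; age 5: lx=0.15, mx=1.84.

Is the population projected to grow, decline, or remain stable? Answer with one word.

R0 = Σ lx·mx = 0 + 0 + 1.5974 + 1.044 + 0.737 + 0.276 = 3.6544
R0 > 1, so the population is growing.

growing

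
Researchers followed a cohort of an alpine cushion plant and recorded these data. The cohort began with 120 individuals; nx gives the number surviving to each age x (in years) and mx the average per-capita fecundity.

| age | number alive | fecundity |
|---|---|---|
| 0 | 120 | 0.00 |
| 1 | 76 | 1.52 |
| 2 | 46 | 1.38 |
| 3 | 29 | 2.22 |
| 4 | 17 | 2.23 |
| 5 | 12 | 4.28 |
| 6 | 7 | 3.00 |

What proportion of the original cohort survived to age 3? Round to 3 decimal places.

l_3 = n_3/n_0 = 29/120 = 0.241667… → 0.242

0.242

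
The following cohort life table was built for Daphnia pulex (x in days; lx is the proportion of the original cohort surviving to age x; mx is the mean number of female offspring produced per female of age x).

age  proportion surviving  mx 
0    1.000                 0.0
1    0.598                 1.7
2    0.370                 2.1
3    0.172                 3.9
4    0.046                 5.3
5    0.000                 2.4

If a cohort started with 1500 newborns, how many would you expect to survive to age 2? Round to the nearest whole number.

Expected survivors = N0 · l_2 = 1500 × 0.370 = 555 → 555

555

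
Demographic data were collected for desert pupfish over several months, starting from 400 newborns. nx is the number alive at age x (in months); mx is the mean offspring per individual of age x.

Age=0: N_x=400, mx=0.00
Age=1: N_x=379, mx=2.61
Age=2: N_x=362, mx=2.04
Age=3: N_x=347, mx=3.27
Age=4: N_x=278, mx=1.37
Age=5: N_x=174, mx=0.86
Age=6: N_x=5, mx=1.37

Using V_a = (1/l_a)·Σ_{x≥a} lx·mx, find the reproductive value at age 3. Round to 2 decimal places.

lx = nx/n0 = nx/400: 1, 0.9475, 0.905, 0.8675, 0.695, 0.435, 0.0125
lx·mx for x ≥ 3: 2.836725, 0.95215, 0.3741, 0.017125 → sum = 4.1801
V_3 = 4.1801 / l_3 = 4.1801 / 0.8675 = 4.818559… → 4.82

4.82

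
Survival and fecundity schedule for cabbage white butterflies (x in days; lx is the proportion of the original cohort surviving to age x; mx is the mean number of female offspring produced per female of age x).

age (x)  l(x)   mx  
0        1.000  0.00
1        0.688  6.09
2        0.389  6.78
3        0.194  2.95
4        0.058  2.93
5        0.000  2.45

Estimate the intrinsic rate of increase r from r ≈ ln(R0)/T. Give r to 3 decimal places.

1.292

R0 = Σ lx·mx = 0 + 4.18992 + 2.63742 + 0.5723 + 0.16994 + 0 = 7.56958
Σ x·lx·mx = 11.86142; T = 11.86142/7.56958 = 1.56699…
r ≈ ln(R0)/T = ln(7.56958)/1.56699… = 1.29174… → 1.292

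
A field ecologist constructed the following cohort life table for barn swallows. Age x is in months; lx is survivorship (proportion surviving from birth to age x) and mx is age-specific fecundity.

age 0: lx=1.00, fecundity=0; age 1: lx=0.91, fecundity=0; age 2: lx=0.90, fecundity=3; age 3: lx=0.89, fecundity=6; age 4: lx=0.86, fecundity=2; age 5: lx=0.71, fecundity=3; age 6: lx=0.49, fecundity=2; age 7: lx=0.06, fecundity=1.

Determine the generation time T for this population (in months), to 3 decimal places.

3.500

lx·mx: 0, 0, 2.7, 5.34, 1.72, 2.13, 0.98, 0.06 → R0 = 12.93
x·lx·mx: 0, 0, 5.4, 16.02, 6.88, 10.65, 5.88, 0.42 → Σ = 45.25
T = 45.25 / 12.93 = 3.499613… → 3.500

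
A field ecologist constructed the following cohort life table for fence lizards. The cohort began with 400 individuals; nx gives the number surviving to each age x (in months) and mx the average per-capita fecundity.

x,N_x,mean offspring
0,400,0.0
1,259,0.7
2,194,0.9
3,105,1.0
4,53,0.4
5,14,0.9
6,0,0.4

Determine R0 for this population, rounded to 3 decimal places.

lx = nx/n0 = nx/400: 1, 0.6475, 0.485, 0.2625, 0.1325, 0.035, 0
lx·mx by age: 0, 0.45325, 0.4365, 0.2625, 0.053, 0.0315, 0
R0 = Σ lx·mx = 1.23675 → 1.237

1.237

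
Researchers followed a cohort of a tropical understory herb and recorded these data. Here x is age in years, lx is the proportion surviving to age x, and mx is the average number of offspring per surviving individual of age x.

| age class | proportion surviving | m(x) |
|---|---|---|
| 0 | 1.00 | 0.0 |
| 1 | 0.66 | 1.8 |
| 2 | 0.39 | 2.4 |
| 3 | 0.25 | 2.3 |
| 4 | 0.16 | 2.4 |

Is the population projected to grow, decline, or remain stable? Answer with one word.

growing

R0 = Σ lx·mx = 0 + 1.188 + 0.936 + 0.575 + 0.384 = 3.083
R0 > 1, so the population is growing.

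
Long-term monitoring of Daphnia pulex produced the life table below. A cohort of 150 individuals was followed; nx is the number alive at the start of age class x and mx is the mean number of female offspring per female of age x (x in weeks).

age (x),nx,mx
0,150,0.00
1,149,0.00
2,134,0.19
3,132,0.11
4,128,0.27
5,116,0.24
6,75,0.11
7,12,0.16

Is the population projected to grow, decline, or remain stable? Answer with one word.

lx = nx/n0 = nx/150: 1, 0.99333…, 0.89333…, 0.88, 0.85333…, 0.77333…, 0.5, 0.08
R0 = Σ lx·mx = 0 + 0 + 0.169733… + 0.0968 + 0.2304… + 0.1856… + 0.055 + 0.0128 = 0.750333…
R0 < 1, so the population is declining.

declining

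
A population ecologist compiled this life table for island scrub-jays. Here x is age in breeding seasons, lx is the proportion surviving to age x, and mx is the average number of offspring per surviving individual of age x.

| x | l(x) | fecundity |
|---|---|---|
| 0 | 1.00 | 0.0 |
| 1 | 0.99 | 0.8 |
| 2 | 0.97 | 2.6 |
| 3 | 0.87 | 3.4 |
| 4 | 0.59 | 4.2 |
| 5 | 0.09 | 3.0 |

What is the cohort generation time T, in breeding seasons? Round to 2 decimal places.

lx·mx: 0, 0.792, 2.522, 2.958, 2.478, 0.27 → R0 = 9.02
x·lx·mx: 0, 0.792, 5.044, 8.874, 9.912, 1.35 → Σ = 25.972
T = 25.972 / 9.02 = 2.879379… → 2.88

2.88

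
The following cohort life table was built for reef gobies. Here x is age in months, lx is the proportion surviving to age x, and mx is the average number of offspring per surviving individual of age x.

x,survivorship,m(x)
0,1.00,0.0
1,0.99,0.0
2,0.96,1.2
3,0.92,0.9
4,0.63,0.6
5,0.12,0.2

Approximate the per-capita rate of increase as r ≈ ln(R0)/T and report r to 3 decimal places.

R0 = Σ lx·mx = 0 + 0 + 1.152 + 0.828 + 0.378 + 0.024 = 2.382
Σ x·lx·mx = 6.42; T = 6.42/2.382 = 2.69521…
r ≈ ln(R0)/T = ln(2.382)/2.69521… = 0.32203… → 0.322

0.322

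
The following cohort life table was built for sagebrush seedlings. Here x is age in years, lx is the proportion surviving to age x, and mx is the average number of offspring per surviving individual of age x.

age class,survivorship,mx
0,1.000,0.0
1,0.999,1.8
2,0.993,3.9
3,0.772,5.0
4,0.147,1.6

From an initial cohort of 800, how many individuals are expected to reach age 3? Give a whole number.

618

Expected survivors = N0 · l_3 = 800 × 0.772 = 617.6 → 618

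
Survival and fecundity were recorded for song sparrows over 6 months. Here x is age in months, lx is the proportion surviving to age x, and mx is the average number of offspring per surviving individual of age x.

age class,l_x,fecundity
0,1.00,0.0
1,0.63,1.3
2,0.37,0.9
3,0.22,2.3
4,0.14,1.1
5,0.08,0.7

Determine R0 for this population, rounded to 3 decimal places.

1.868

lx·mx by age: 0, 0.819, 0.333, 0.506, 0.154, 0.056
R0 = Σ lx·mx = 1.868 → 1.868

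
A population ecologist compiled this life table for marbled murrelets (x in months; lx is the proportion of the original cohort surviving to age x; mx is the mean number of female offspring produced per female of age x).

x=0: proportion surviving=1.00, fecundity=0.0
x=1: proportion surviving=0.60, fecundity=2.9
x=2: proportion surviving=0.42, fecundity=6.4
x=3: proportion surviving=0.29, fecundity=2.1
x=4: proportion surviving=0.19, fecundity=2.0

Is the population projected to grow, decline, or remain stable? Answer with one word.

R0 = Σ lx·mx = 0 + 1.74 + 2.688 + 0.609 + 0.38 = 5.417
R0 > 1, so the population is growing.

growing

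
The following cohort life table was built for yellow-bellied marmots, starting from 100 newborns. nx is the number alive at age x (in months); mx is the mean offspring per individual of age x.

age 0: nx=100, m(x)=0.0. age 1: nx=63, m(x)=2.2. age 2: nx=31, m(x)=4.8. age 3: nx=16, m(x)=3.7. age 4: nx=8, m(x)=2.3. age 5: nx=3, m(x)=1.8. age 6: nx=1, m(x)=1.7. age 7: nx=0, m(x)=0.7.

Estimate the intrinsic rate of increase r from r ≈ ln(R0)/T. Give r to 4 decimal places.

0.6748

lx = nx/n0 = nx/100: 1, 0.63, 0.31, 0.16, 0.08, 0.03, 0.01, 0
R0 = Σ lx·mx = 0 + 1.386 + 1.488 + 0.592 + 0.184 + 0.054 + 0.017 + 0 = 3.721
Σ x·lx·mx = 7.246; T = 7.246/3.721 = 1.94733…
r ≈ ln(R0)/T = ln(3.721)/1.94733… = 0.674768… → 0.6748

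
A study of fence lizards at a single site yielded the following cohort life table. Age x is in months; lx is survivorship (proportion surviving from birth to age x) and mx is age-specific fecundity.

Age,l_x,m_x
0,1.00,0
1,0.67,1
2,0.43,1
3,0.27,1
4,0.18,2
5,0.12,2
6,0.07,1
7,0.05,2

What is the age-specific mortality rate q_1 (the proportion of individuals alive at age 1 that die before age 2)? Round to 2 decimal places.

0.36

q_1 = (l_1 − l_2) / l_1 = (0.67 − 0.43) / 0.67
     = 0.24 / 0.67 = 0.358209… → 0.36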